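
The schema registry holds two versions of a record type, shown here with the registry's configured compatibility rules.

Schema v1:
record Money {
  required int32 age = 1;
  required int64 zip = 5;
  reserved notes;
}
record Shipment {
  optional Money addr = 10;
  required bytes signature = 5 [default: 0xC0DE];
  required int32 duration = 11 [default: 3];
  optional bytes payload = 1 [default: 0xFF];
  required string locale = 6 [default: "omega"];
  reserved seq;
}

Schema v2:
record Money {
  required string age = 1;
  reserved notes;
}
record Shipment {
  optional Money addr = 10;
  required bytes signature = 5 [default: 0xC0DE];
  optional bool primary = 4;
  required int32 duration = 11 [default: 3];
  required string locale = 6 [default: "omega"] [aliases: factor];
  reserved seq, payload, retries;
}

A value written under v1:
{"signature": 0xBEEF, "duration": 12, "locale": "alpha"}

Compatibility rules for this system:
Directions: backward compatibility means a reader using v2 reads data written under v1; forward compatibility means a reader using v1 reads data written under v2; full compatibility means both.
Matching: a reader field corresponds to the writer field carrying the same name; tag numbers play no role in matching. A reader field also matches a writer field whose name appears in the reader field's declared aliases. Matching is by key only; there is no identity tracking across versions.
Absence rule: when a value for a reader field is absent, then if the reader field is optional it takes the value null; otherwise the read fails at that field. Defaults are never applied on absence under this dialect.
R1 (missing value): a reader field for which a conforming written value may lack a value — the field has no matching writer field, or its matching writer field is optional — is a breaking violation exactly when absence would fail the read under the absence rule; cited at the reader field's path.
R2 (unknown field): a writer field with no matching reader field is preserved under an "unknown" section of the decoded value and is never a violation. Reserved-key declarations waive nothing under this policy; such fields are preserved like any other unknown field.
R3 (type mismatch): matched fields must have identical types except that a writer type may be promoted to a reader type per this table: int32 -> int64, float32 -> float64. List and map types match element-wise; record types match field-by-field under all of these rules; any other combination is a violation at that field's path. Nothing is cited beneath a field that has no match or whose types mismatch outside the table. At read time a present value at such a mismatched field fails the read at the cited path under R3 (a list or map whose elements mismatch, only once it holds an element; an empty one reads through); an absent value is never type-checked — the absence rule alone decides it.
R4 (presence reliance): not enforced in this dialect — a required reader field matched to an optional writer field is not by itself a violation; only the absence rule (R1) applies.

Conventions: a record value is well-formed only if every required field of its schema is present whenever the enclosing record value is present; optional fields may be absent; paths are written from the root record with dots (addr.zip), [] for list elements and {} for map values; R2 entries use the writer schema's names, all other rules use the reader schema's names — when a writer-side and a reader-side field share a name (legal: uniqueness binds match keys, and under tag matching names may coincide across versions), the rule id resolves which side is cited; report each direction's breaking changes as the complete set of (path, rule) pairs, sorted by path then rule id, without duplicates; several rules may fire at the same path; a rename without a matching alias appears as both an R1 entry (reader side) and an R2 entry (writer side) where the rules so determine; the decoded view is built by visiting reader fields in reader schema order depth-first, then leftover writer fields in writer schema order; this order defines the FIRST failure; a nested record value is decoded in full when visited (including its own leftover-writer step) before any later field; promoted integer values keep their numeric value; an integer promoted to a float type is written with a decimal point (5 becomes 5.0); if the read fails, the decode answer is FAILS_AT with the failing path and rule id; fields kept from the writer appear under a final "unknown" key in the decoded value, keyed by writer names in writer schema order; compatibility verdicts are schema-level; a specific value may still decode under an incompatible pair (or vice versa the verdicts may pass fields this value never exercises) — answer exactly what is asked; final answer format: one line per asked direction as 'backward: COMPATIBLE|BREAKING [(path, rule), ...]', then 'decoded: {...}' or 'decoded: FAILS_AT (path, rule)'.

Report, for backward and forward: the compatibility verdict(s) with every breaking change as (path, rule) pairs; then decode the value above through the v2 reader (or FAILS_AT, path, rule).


backward: BREAKING [(addr.age, R3)]; forward: BREAKING [(addr.age, R3), (addr.zip, R1)]; decoded: {"addr": null, "signature": 0xBEEF, "primary": null, "duration": 12, "locale": "alpha"}

in Shipment below, arrows point writer -> reader
backward for Shipment (reader v2, writer v1):
  addr: paired with writer addr (Money -> Money; writer optional)
  signature: paired with writer signature (bytes -> bytes; writer required)
  no writer field matches reader primary
  duration: paired with writer duration (int32 -> int32; writer required)
  locale: paired with writer locale (string -> string; writer required)
  writer field payload has no reader counterpart
  addr.age: paired with writer addr.age (int32 -> string; writer required)
  writer field addr.zip has no reader counterpart
  breaking: (addr.age, R3)
  => backward verdict for Shipment: BREAKING, 1 violation(s)
forward for Shipment (reader v1, writer v2):
  addr: paired with writer addr (Money -> Money; writer optional)
  signature: paired with writer signature (bytes -> bytes; writer required)
  duration: paired with writer duration (int32 -> int32; writer required)
  no writer field matches reader payload
  locale: paired with writer locale (string -> string; writer required)
  writer field primary has no reader counterpart
  addr.age: paired with writer addr.age (string -> int32; writer required)
  no writer field matches reader addr.zip
  breaking: (addr.age, R3)
  breaking: (addr.zip, R1)
  => forward verdict for Shipment: BREAKING, 2 violation(s)
decode walk for Shipment under reader schema v2:
  addr := null (not supplied -> null)
  signature := 0xBEEF
  primary := null (not supplied -> null)
  duration := 12
  locale := "alpha"
  => decoded: {"addr": null, "signature": 0xBEEF, "primary": null, "duration": 12, "locale": "alpha"}


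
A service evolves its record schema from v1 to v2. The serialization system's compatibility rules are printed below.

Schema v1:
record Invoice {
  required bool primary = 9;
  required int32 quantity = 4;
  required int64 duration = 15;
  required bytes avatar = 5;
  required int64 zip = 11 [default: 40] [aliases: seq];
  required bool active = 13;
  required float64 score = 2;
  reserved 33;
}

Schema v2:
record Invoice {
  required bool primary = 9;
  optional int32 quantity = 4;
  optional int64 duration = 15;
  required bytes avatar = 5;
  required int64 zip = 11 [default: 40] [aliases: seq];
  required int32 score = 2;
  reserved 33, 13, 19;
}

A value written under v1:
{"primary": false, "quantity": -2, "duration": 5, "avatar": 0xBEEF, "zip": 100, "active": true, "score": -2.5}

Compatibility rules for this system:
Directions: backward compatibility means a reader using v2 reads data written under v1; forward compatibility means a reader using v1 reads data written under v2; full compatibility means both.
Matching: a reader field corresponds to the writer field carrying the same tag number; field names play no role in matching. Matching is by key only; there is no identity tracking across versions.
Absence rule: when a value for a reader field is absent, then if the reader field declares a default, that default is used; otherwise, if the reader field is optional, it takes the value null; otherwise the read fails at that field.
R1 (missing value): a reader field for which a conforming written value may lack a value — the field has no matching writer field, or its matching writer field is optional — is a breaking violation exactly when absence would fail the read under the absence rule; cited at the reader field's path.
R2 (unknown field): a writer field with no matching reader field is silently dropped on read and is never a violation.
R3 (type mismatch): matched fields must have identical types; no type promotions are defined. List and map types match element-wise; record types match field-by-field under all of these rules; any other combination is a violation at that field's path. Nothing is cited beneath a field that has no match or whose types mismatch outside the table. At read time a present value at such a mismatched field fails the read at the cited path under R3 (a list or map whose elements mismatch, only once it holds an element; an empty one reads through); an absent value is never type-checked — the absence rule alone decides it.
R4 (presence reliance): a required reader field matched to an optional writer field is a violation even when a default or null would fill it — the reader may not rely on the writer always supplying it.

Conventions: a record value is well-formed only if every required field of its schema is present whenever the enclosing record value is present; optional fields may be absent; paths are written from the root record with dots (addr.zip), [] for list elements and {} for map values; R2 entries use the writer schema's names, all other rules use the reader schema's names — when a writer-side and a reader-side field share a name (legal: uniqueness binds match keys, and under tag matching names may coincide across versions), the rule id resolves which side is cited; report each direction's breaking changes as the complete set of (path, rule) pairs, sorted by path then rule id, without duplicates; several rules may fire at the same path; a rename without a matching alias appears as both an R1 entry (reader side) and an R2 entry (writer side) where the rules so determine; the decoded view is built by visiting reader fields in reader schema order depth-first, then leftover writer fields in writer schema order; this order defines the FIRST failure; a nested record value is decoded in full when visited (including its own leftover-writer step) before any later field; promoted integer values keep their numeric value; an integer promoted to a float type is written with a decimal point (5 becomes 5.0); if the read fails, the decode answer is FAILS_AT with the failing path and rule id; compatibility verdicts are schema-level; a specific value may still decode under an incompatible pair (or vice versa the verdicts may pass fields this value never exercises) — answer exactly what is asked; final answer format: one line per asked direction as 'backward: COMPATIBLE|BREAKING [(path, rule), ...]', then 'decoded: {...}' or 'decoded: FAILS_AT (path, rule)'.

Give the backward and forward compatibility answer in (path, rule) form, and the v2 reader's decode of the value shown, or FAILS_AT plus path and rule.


backward: BREAKING [(score, R3)]; forward: BREAKING [(active, R1), (duration, R1), (duration, R4), (quantity, R1), (quantity, R4), (score, R3)]; decoded: FAILS_AT (score, R3)

arrows below run writer -> reader for Invoice
backward analysis of Invoice with v2 as reader and v1 as writer:
  writer required, bool -> bool: reader primary maps from writer primary
  writer required, int32 -> int32: reader quantity maps from writer quantity
  writer required, int64 -> int64: reader duration maps from writer duration
  writer required, bytes -> bytes: reader avatar maps from writer avatar
  writer required, int64 -> int64: reader zip maps from writer zip
  writer required, float64 -> int32: reader score maps from writer score
  active (writer side), unknown to reader
  R3 fires at score
  => backward verdict for Invoice: BREAKING, 1 violation(s)
forward analysis of Invoice with v1 as reader and v2 as writer:
  writer required, bool -> bool: reader primary maps from writer primary
  writer optional, int32 -> int32: reader quantity maps from writer quantity
  writer optional, int64 -> int64: reader duration maps from writer duration
  writer required, bytes -> bytes: reader avatar maps from writer avatar
  writer required, int64 -> int64: reader zip maps from writer zip
  active has no writer counterpart
  writer required, int32 -> float64: reader score maps from writer score
  R1 fires at active
  R1 fires at duration
  R4 fires at duration
  R1 fires at quantity
  R4 fires at quantity
  R3 fires at score
  => forward verdict for Invoice: BREAKING, 6 violation(s)
migrating the Invoice value to v2:
  primary := false
  quantity := -2
  duration := 5
  avatar := 0xBEEF
  zip := 100
  read fails at score under R3
  => FAILS_AT (score, R3)


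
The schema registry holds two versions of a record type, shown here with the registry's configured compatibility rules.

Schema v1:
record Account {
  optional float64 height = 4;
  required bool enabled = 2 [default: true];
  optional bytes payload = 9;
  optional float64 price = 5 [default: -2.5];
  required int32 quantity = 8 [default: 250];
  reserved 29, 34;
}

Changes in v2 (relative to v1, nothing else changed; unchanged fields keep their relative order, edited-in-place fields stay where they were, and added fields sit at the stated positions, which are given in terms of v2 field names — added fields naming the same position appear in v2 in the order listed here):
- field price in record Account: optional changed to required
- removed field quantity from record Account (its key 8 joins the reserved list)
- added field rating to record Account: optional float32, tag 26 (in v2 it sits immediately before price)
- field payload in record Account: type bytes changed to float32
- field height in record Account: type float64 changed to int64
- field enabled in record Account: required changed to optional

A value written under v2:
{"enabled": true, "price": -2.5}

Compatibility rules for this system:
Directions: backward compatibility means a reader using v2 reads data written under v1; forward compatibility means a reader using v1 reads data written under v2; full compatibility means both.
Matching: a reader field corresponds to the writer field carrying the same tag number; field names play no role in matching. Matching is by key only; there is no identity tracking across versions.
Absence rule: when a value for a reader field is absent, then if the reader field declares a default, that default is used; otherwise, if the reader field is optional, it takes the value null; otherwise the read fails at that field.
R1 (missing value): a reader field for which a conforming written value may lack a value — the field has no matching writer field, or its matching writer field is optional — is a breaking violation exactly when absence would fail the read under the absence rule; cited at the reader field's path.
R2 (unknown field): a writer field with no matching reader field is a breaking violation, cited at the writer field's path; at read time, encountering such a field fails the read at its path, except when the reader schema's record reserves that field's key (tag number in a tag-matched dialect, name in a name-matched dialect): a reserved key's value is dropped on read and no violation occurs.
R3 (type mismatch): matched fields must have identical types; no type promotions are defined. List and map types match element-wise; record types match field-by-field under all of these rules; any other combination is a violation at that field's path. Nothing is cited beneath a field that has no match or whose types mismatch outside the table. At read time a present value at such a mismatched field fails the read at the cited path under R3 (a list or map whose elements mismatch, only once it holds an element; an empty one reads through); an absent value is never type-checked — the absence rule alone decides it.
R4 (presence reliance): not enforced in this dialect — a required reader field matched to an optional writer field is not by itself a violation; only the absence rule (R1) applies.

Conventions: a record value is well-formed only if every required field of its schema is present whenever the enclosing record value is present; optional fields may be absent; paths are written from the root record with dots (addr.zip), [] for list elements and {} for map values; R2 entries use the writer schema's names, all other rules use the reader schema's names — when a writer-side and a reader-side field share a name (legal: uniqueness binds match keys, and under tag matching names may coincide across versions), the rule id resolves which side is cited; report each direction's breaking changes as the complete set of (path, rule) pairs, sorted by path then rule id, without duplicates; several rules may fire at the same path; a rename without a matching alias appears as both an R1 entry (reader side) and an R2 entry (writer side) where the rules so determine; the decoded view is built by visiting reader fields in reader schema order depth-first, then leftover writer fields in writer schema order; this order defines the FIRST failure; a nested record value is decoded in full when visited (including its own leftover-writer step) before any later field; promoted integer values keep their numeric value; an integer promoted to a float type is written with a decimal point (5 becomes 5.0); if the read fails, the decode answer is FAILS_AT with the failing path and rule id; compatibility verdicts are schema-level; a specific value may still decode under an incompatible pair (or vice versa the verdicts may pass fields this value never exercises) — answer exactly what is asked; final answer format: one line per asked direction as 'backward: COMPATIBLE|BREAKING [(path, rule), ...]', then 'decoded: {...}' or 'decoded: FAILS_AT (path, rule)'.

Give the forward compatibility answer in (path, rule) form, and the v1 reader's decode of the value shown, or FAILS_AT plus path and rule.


arrows below run writer -> reader for Account
checking forward for Account: reader v1 against writer v2:
  writer optional, int64 -> float64: reader height maps from writer height
  writer optional, bool -> bool: reader enabled maps from writer enabled
  writer optional, float32 -> bytes: reader payload maps from writer payload
  writer required, float64 -> float64: reader price maps from writer price
  quantity: no writer match
  writer field rating has no reader counterpart
  breaking: (height, R3)
  breaking: (payload, R3)
  breaking: (rating, R2)
  => forward verdict for Account: BREAKING, 3 violation(s)
migrating the Account value to v1:
  height := null (absent, optional -> null)
  enabled := true
  payload := null (absent, optional -> null)
  price := -2.5
  quantity := 250 (absent -> default)
  => decoded: {"height": null, "enabled": true, "payload": null, "price": -2.5, "quantity": 250}
diffs on Account not affecting the asked answer:
  field price in record Account: optional changed to required -> fires no rule on Account, leaving the asked answer as it is
  removed field quantity from record Account (its key 8 joins the reserved list) -> fires no rule on Account, leaving the asked answer as it is
  field enabled in record Account: required changed to optional -> fires no rule on Account, leaving the asked answer as it is

forward: BREAKING [(height, R3), (payload, R3), (rating, R2)]; decoded: {"height": null, "enabled": true, "payload": null, "price": -2.5, "quantity": 250}


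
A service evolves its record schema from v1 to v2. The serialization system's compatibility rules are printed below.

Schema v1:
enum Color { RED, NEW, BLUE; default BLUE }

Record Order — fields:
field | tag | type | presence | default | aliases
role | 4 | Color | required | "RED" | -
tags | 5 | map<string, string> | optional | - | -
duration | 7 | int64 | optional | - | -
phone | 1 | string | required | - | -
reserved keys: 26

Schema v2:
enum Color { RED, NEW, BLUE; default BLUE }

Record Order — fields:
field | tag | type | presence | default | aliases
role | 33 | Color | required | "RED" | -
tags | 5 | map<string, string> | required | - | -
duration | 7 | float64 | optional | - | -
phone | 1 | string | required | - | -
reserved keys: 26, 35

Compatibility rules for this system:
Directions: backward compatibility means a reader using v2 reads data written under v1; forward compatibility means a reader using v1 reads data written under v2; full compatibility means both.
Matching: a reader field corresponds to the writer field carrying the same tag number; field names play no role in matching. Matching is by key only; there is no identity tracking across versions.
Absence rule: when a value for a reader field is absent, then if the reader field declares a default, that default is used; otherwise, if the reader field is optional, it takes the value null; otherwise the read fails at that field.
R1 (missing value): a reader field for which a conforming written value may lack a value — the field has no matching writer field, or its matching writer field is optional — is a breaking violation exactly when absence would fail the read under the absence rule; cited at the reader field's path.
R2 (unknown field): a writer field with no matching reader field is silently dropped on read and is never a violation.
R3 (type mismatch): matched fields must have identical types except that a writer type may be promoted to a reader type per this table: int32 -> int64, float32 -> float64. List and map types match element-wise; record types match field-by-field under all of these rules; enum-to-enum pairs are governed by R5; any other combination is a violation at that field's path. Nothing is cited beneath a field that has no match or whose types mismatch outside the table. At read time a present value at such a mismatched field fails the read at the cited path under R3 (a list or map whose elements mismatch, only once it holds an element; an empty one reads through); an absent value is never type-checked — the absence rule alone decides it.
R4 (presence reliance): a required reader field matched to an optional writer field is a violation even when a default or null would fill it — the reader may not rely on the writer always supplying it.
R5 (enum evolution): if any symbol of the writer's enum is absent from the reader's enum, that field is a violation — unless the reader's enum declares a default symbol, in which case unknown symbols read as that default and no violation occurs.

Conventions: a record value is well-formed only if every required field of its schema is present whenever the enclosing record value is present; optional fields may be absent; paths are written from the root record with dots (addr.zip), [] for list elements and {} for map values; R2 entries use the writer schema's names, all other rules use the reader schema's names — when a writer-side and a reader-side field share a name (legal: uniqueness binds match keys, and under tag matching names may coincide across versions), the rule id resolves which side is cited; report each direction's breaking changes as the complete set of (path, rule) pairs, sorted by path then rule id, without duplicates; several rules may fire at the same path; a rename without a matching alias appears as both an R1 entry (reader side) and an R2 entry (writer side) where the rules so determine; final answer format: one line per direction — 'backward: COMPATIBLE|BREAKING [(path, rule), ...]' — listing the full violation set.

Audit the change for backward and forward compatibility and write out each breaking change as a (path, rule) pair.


backward: BREAKING [(duration, R3), (tags, R1), (tags, R4)]; forward: BREAKING [(duration, R3)]

each type pair in Order: writer, then reader
backward on Order — v2 reading data written by v1:
  role: no writer match
  tags <- tags (map<string, string> -> map<string, string>, writer optional)
  duration <- duration (int64 -> float64, writer optional)
  phone <- phone (string -> string, writer required)
  role (writer side), unknown to reader
  rule R3 violated at duration
  rule R1 violated at tags
  rule R4 violated at tags
  => 3 violation(s): backward is BREAKING for Order
forward on Order — v1 reading data written by v2:
  role: no writer match
  tags <- tags (map<string, string> -> map<string, string>, writer required)
  duration <- duration (float64 -> int64, writer optional)
  phone <- phone (string -> string, writer required)
  role (writer side), unknown to reader
  rule R3 violated at duration
  => 1 violation(s): forward is BREAKING for Order


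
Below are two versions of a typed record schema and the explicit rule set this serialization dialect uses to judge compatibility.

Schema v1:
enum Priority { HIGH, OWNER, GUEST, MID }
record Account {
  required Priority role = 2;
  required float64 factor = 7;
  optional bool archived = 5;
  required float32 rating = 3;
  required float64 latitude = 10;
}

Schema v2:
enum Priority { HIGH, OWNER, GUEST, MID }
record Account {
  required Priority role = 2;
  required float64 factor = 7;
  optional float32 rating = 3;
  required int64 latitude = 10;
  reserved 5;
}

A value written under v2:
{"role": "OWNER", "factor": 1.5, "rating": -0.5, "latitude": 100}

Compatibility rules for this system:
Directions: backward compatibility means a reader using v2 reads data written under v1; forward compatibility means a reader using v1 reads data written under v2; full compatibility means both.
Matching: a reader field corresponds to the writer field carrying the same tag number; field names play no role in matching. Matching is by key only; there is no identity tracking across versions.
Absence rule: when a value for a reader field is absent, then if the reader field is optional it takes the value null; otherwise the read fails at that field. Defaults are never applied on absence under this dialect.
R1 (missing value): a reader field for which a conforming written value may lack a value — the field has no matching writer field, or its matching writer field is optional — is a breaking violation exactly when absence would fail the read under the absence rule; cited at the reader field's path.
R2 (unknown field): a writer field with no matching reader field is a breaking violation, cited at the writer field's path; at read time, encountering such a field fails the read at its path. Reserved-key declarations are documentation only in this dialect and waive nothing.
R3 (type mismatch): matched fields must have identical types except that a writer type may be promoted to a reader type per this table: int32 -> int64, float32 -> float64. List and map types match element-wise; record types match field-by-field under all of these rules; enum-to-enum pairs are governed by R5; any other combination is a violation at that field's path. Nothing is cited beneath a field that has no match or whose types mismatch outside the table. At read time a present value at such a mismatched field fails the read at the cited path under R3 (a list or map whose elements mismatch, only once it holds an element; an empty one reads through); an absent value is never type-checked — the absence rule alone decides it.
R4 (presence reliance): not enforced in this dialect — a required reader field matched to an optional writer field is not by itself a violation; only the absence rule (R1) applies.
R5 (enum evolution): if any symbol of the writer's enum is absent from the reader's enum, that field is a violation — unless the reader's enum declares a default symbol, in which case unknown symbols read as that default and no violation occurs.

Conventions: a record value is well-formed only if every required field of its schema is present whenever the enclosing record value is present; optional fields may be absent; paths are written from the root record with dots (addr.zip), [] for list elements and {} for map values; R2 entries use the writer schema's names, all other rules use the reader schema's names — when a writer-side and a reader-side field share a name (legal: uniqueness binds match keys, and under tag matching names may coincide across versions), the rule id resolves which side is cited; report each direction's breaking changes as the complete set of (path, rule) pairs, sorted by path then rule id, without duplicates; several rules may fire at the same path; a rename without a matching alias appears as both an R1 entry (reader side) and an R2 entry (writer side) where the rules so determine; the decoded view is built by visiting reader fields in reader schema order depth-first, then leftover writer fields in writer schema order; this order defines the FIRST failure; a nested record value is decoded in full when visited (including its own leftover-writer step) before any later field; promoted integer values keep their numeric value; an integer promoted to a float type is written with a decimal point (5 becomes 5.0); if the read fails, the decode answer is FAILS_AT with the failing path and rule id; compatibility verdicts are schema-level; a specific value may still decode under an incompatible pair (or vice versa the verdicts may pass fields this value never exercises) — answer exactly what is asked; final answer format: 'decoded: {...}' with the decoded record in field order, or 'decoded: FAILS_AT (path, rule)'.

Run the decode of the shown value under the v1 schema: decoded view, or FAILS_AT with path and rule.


decoded: FAILS_AT (latitude, R3)

the writer's type comes first in each Account pair
migrating the Account value to v1:
  role := "OWNER"
  factor := 1.5
  archived := null (absent, optional -> null)
  rating := -0.5
  read fails at latitude under R3
  => FAILS_AT (latitude, R3)
ruling out the remaining Account differences:
  field rating in record Account: required changed to optional -> matters for Account compatibility verdicts, not for this value's decode
  removed field archived from record Account (its key 5 joins the reserved list) -> matters for Account compatibility verdicts, not for this value's decode


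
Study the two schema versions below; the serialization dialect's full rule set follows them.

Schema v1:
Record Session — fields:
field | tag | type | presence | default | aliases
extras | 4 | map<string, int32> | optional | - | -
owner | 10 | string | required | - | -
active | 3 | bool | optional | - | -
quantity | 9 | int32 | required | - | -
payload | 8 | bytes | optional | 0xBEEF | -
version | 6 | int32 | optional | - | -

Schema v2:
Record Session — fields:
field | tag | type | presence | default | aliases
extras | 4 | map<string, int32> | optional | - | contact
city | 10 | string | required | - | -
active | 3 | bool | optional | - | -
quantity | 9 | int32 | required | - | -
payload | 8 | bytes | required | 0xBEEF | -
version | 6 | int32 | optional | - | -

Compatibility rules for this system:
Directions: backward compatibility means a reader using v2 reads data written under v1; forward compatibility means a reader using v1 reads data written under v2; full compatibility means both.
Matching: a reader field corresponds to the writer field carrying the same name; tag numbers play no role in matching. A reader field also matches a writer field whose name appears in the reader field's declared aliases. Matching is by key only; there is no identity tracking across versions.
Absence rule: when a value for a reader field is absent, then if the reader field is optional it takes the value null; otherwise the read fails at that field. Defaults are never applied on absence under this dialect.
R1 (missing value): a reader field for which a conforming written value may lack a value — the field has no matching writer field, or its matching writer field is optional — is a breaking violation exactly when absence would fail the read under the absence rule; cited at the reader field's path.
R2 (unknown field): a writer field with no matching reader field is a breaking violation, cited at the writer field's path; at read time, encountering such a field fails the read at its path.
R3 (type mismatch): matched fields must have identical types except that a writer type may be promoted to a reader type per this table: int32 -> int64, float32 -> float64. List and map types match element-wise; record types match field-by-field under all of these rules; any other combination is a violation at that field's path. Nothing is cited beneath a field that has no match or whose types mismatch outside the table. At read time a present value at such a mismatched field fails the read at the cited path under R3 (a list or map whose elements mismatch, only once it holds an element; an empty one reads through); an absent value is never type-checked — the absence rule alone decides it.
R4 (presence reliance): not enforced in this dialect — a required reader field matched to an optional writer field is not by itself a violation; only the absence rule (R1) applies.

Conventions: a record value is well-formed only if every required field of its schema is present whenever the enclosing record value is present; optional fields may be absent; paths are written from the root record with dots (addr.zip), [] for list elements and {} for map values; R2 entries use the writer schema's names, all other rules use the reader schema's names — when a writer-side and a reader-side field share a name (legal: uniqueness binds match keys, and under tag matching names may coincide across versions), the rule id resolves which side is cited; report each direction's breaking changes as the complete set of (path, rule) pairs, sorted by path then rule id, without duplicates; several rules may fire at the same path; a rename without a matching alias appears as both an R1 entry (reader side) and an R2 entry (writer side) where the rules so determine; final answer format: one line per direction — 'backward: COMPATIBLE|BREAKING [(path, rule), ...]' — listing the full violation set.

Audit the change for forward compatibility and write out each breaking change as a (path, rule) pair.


forward: BREAKING [(city, R2), (owner, R1)]

the writer's type comes first in each Session pair
forward on Session — v1 reading data written by v2:
  writer optional, map<string, int32> -> map<string, int32>: reader extras maps from writer extras
  owner has no writer counterpart
  writer optional, bool -> bool: reader active maps from writer active
  writer required, int32 -> int32: reader quantity maps from writer quantity
  writer required, bytes -> bytes: reader payload maps from writer payload
  writer optional, int32 -> int32: reader version maps from writer version
  leftover writer field: city
  rule R2 violated at city
  rule R1 violated at owner
  forward on Session therefore BREAKING (2)
remaining Session differences; none change what is asked:
  field payload in record Session: optional changed to required -> affects backward compatibility only, which is not asked


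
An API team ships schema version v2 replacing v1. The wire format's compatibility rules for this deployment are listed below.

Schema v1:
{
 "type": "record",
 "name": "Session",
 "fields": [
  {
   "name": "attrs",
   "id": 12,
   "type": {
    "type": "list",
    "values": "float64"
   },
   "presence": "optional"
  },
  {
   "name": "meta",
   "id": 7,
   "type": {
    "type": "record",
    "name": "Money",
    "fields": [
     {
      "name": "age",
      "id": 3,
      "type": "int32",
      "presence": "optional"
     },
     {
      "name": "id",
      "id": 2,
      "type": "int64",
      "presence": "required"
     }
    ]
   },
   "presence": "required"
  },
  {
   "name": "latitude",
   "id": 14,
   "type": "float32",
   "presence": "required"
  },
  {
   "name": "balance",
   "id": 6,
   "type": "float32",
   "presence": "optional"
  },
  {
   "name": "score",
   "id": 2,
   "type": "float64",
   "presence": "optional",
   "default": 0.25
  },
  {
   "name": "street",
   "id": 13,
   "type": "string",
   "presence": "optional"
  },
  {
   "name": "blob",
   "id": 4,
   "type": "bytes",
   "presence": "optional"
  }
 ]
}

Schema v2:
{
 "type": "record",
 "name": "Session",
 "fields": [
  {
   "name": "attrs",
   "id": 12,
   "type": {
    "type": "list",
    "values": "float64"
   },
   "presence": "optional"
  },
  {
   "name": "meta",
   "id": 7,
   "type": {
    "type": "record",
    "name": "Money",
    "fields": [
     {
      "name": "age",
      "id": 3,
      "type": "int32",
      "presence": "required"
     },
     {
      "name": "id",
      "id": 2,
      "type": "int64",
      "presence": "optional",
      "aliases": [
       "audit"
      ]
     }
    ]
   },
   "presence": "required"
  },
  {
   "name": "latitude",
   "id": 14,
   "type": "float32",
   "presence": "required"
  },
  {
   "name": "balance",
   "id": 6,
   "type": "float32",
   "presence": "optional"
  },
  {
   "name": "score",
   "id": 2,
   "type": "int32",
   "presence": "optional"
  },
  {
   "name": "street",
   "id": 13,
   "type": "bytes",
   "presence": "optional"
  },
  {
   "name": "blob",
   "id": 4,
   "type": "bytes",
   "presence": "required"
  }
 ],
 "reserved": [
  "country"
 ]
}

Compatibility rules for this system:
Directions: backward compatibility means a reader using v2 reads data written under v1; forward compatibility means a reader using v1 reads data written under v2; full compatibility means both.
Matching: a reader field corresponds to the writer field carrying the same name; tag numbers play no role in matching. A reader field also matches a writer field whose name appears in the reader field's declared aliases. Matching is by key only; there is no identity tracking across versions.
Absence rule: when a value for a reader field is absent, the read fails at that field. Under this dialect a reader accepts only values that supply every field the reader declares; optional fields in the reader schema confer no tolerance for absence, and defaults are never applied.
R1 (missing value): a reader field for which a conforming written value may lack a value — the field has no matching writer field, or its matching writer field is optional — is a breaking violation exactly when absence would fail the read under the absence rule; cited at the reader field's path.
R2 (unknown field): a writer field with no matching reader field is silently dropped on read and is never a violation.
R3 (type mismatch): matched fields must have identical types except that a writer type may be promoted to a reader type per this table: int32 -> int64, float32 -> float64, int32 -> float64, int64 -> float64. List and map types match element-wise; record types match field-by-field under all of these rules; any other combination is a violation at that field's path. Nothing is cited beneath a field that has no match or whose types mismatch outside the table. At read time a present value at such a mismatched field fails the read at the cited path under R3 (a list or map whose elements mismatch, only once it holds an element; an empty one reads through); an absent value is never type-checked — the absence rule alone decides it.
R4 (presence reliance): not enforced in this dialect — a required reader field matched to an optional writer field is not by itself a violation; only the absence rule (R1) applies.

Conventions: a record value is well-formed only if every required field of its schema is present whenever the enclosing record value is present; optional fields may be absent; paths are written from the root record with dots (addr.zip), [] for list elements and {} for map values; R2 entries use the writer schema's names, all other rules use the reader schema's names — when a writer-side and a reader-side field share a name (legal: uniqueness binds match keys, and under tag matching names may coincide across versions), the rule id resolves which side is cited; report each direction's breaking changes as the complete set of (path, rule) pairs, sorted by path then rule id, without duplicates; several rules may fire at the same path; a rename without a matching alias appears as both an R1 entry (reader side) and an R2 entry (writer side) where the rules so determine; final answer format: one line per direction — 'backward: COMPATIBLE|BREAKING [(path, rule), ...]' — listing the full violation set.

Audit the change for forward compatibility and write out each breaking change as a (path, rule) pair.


forward: BREAKING [(attrs, R1), (balance, R1), (meta.id, R1), (score, R1), (street, R1), (street, R3)]

the writer's type comes first in each Session pair
forward for Session (reader v1, writer v2):
  attrs: paired with writer attrs (list<float64> -> list<float64>; writer optional)
  meta: paired with writer meta (Money -> Money; writer required)
  latitude: paired with writer latitude (float32 -> float32; writer required)
  balance: paired with writer balance (float32 -> float32; writer optional)
  score: paired with writer score (int32 -> float64; writer optional)
  street: paired with writer street (bytes -> string; writer optional)
  blob: paired with writer blob (bytes -> bytes; writer required)
  meta.age: paired with writer meta.age (int32 -> int32; writer required)
  meta.id: paired with writer meta.id (int64 -> int64; writer optional)
  breaking: (attrs, R1)
  breaking: (balance, R1)
  breaking: (meta.id, R1)
  breaking: (score, R1)
  breaking: (street, R1)
  breaking: (street, R3)
  => forward verdict for Session: BREAKING, 6 violation(s)
remaining Session differences; none change what is asked:
  field score in record Session: type float64 changed to int32 (its default is dropped) -> its effect on Session is confined to the backward direction, not asked
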